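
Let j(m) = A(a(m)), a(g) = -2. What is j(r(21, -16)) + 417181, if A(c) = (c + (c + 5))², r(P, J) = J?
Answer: 417182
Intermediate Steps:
A(c) = (5 + 2*c)² (A(c) = (c + (5 + c))² = (5 + 2*c)²)
j(m) = 1 (j(m) = (5 + 2*(-2))² = (5 - 4)² = 1² = 1)
j(r(21, -16)) + 417181 = 1 + 417181 = 417182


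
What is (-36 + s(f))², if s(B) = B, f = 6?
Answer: 900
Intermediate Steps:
(-36 + s(f))² = (-36 + 6)² = (-30)² = 900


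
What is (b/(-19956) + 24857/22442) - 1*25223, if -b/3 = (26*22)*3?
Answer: -134471111207/5331578 ≈ -25222.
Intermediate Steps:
b = -5148 (b = -3*26*22*3 = -1716*3 = -3*1716 = -5148)
(b/(-19956) + 24857/22442) - 1*25223 = (-5148/(-19956) + 24857/22442) - 1*25223 = (-5148*(-1/19956) + 24857*(1/22442)) - 25223 = (429/1663 + 3551/3206) - 25223 = 7280687/5331578 - 25223 = -134471111207/5331578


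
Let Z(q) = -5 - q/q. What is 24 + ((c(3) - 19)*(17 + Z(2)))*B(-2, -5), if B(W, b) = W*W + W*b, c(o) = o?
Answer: -2440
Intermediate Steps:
B(W, b) = W² + W*b
Z(q) = -6 (Z(q) = -5 - 1*1 = -5 - 1 = -6)
24 + ((c(3) - 19)*(17 + Z(2)))*B(-2, -5) = 24 + ((3 - 19)*(17 - 6))*(-2*(-2 - 5)) = 24 + (-16*11)*(-2*(-7)) = 24 - 176*14 = 24 - 2464 = -2440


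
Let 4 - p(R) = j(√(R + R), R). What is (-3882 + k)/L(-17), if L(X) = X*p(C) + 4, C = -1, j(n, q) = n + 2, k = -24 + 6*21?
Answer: 56700/739 + 32130*I*√2/739 ≈ 76.725 + 61.487*I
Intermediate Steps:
k = 102 (k = -24 + 126 = 102)
j(n, q) = 2 + n
p(R) = 2 - √2*√R (p(R) = 4 - (2 + √(R + R)) = 4 - (2 + √(2*R)) = 4 - (2 + √2*√R) = 4 + (-2 - √2*√R) = 2 - √2*√R)
L(X) = 4 + X*(2 - I*√2) (L(X) = X*(2 - √2*√(-1)) + 4 = X*(2 - √2*I) + 4 = X*(2 - I*√2) + 4 = 4 + X*(2 - I*√2))
(-3882 + k)/L(-17) = (-3882 + 102)/(4 - 17*(2 - I*√2)) = -3780/(4 + (-34 + 17*I*√2)) = -3780/(-30 + 17*I*√2)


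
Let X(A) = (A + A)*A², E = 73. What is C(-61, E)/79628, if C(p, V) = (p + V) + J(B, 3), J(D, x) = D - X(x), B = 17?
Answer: -25/79628 ≈ -0.00031396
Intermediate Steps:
X(A) = 2*A³ (X(A) = (2*A)*A² = 2*A³)
J(D, x) = D - 2*x³
C(p, V) = -37 + V + p (C(p, V) = (p + V) + (17 - 2*3³) = (V + p) + (17 - 2*27) = (V + p) + (17 - 54) = (V + p) - 37 = -37 + V + p)
C(-61, E)/79628 = (-37 + 73 - 61)/79628 = -25*1/79628 = -25/79628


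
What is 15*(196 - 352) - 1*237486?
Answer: -239826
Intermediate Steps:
15*(196 - 352) - 1*237486 = 15*(-156) - 237486 = -2340 - 237486 = -239826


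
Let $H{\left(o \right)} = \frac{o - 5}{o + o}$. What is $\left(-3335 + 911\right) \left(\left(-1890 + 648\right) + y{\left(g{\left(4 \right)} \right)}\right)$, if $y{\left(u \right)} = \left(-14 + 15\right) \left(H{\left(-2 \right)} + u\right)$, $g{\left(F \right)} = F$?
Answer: $2996670$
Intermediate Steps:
$H{\left(o \right)} = \frac{-5 + o}{2 o}$
$y{\left(u \right)} = \frac{7}{4} + u$ ($y{\left(u \right)} = \left(-14 + 15\right) \left(\frac{-5 - 2}{2 \left(-2\right)} + u\right) = 1 \left(\frac{1}{2} \left(- \frac{1}{2}\right) \left(-7\right) + u\right) = 1 \left(\frac{7}{4} + u\right) = \frac{7}{4} + u$)
$\left(-3335 + 911\right) \left(\left(-1890 + 648\right) + y{\left(g{\left(4 \right)} \right)}\right) = \left(-3335 + 911\right) \left(\left(-1890 + 648\right) + \left(\frac{7}{4} + 4\right)\right) = - 2424 \left(-1242 + \frac{23}{4}\right) = \left(-2424\right) \left(- \frac{4945}{4}\right) = 2996670$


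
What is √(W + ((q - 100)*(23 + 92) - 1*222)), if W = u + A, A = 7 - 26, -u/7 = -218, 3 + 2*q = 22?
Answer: I*√36490/2 ≈ 95.512*I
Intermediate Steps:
q = 19/2 (q = -3/2 + (½)*22 = -3/2 + 11 = 19/2 ≈ 9.5000)
u = 1526 (u = -7*(-218) = 1526)
A = -19
W = 1507 (W = 1526 - 19 = 1507)
√(W + ((q - 100)*(23 + 92) - 1*222)) = √(1507 + ((19/2 - 100)*(23 + 92) - 1*222)) = √(1507 + (-181/2*115 - 222)) = √(1507 + (-20815/2 - 222)) = √(1507 - 21259/2) = √(-18245/2) = I*√36490/2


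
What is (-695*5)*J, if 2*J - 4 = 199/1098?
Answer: -15953725/2196 ≈ -7264.9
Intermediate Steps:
J = 4591/2196 (J = 2 + (199/1098)/2 = 2 + (199*(1/1098))/2 = 2 + (½)*(199/1098) = 2 + 199/2196 = 4591/2196 ≈ 2.0906)
(-695*5)*J = -695*5*(4591/2196) = -3475*4591/2196 = -15953725/2196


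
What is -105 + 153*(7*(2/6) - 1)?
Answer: 99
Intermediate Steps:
-105 + 153*(7*(2/6) - 1) = -105 + 153*(7*(2*(1/6)) - 1) = -105 + 153*(7*(1/3) - 1) = -105 + 153*(7/3 - 1) = -105 + 153*(4/3) = -105 + 204 = 99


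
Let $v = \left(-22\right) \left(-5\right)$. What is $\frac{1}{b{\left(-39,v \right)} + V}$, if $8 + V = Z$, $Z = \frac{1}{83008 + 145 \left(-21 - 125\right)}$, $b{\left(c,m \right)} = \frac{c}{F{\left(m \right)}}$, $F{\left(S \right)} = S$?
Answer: $- \frac{1700545}{14207253} \approx -0.1197$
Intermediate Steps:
$v = 110$
$b{\left(c,m \right)} = \frac{c}{m}$
$Z = \frac{1}{61838}$ ($Z = \frac{1}{83008 + 145 \left(-146\right)} = \frac{1}{83008 - 21170} = \frac{1}{61838} \approx 1.6171 \cdot 10^{-5}$)
$V = - \frac{494703}{61838}$ ($V = -8 + \frac{1}{61838} = - \frac{494703}{61838} \approx -8.0$)
$\frac{1}{b{\left(-39,v \right)} + V} = \frac{1}{- \frac{39}{110} - \frac{494703}{61838}} = \frac{1}{- \frac{14207253}{1700545}} = - \frac{1700545}{14207253}$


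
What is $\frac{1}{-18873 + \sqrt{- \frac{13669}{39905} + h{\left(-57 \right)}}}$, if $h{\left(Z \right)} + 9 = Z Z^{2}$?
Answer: $- \frac{753127065}{14221157597224} - \frac{i \sqrt{294917881709495}}{14221157597224} \approx -5.2958 \cdot 10^{-5} - 1.2076 \cdot 10^{-6} i$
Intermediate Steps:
$h{\left(Z \right)} = -9 + Z^{3}$ ($h{\left(Z \right)} = -9 + Z Z^{2} = -9 + Z^{3}$)
$\frac{1}{-18873 + \sqrt{- \frac{13669}{39905} + h{\left(-57 \right)}}} = \frac{1}{-18873 + \sqrt{- \frac{13669}{39905} + \left(-9 + \left(-57\right)^{3}\right)}} = \frac{1}{-18873 + \sqrt{\left(-13669\right) \frac{1}{39905} - 185202}} = \frac{1}{-18873 + \sqrt{- \frac{13669}{39905} - 185202}} = \frac{1}{-18873 + \sqrt{- \frac{7390499479}{39905}}} = \frac{1}{-18873 + \frac{i \sqrt{294917881709495}}{39905}}$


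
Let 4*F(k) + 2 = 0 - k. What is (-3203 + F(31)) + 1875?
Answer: -5345/4 ≈ -1336.3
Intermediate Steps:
F(k) = -½ - k/4 (F(k) = -½ + (0 - k)/4 = -½ + (-k)/4 = -½ - k/4)
(-3203 + F(31)) + 1875 = (-3203 + (-½ - ¼*31)) + 1875 = (-3203 + (-½ - 31/4)) + 1875 = (-3203 - 33/4) + 1875 = -12845/4 + 1875 = -5345/4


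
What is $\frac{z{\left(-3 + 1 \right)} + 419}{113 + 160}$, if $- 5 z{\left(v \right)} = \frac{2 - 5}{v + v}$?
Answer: $\frac{8377}{5460} \approx 1.5342$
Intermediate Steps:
$z{\left(v \right)} = \frac{3}{10 v}$ ($z{\left(v \right)} = - \frac{\left(2 - 5\right) \frac{1}{v + v}}{5} = - \frac{\left(-3\right) \frac{1}{2 v}}{5} = - \frac{\left(- \frac{3}{2}\right) \frac{1}{v}}{5} = \frac{3}{10 v}$)
$\frac{z{\left(-3 + 1 \right)} + 419}{113 + 160} = \frac{\frac{3}{10 \left(-3 + 1\right)} + 419}{113 + 160} = \frac{\frac{3}{10 \left(-2\right)} + 419}{273} = \left(\frac{3}{10} \left(- \frac{1}{2}\right) + 419\right) \frac{1}{273} = \left(- \frac{3}{20} + 419\right) \frac{1}{273} = \frac{8377}{20} \cdot \frac{1}{273} = \frac{8377}{5460}$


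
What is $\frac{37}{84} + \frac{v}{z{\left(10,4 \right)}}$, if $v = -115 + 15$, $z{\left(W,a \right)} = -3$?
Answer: $\frac{2837}{84} \approx 33.774$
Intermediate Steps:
$v = -100$
$\frac{37}{84} + \frac{v}{z{\left(10,4 \right)}} = \frac{37}{84} - \frac{100}{-3} = 37 \cdot \frac{1}{84} - - \frac{100}{3} = \frac{37}{84} + \frac{100}{3} = \frac{2837}{84}$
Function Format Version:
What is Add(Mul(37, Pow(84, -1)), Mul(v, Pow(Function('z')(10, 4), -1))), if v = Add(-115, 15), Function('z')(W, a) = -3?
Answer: Rational(2837, 84) ≈ 33.774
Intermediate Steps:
v = -100
Add(Mul(37, Pow(84, -1)), Mul(v, Pow(Function('z')(10, 4), -1))) = Add(Mul(37, Pow(84, -1)), Mul(-100, Pow(-3, -1))) = Add(Mul(37, Rational(1, 84)), Mul(-100, Rational(-1, 3))) = Add(Rational(37, 84), Rational(100, 3)) = Rational(2837, 84)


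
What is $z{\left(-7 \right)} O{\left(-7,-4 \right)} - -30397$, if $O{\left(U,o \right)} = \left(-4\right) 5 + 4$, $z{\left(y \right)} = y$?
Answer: $30509$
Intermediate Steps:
$O{\left(U,o \right)} = -16$ ($O{\left(U,o \right)} = -20 + 4 = -16$)
$z{\left(-7 \right)} O{\left(-7,-4 \right)} - -30397 = \left(-7\right) \left(-16\right) - -30397 = 112 + 30397 = 30509$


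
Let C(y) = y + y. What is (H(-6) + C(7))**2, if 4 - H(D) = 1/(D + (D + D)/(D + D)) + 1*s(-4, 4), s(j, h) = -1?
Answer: 9216/25 ≈ 368.64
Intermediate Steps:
C(y) = 2*y
H(D) = 5 - 1/(1 + D) (H(D) = 4 - (1/(D + (D + D)/(D + D)) + 1*(-1)) = 4 - (1/(D + (2*D)/((2*D))) - 1) = 4 - (1/(D + (2*D)*(1/(2*D))) - 1) = 4 - (1/(D + 1) - 1) = 4 - (1/(1 + D) - 1) = 4 - (-1 + 1/(1 + D)) = 4 + (1 - 1/(1 + D)) = 5 - 1/(1 + D))
(H(-6) + C(7))**2 = ((4 + 5*(-6))/(1 - 6) + 2*7)**2 = ((4 - 30)/(-5) + 14)**2 = (-1/5*(-26) + 14)**2 = (26/5 + 14)**2 = (96/5)**2 = 9216/25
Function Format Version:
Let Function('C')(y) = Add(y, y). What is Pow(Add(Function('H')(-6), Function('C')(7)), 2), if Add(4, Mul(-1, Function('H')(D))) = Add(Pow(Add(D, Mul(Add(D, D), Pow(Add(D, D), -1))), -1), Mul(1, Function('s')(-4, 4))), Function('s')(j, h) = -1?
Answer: Rational(9216, 25) ≈ 368.64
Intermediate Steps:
Function('C')(y) = Mul(2, y)
Function('H')(D) = Add(5, Mul(-1, Pow(Add(1, D), -1))) (Function('H')(D) = Add(4, Mul(-1, Add(Pow(Add(D, Mul(Add(D, D), Pow(Add(D, D), -1))), -1), Mul(1, -1)))) = Add(4, Mul(-1, Add(Pow(Add(D, Mul(Mul(2, D), Pow(Mul(2, D), -1))), -1), -1))) = Add(4, Mul(-1, Add(Pow(Add(D, Mul(Mul(2, D), Mul(Rational(1, 2), Pow(D, -1)))), -1), -1))) = Add(4, Mul(-1, Add(Pow(Add(D, 1), -1), -1))) = Add(4, Mul(-1, Add(Pow(Add(1, D), -1), -1))) = Add(4, Mul(-1, Add(-1, Pow(Add(1, D), -1)))) = Add(4, Add(1, Mul(-1, Pow(Add(1, D), -1)))) = Add(5, Mul(-1, Pow(Add(1, D), -1))))
Pow(Add(Function('H')(-6), Function('C')(7)), 2) = Pow(Add(Mul(Pow(Add(1, -6), -1), Add(4, Mul(5, -6))), Mul(2, 7)), 2) = Pow(Add(Mul(Pow(-5, -1), Add(4, -30)), 14), 2) = Pow(Add(Mul(Rational(-1, 5), -26), 14), 2) = Pow(Add(Rational(26, 5), 14), 2) = Pow(Rational(96, 5), 2) = Rational(9216, 25)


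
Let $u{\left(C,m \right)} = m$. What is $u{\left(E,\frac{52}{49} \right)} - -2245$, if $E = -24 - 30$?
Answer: $\frac{110057}{49} \approx 2246.1$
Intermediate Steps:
$E = -54$ ($E = -24 - 30 = -54$)
$u{\left(E,\frac{52}{49} \right)} - -2245 = \frac{52}{49} - -2245 = 52 \cdot \frac{1}{49} + 2245 = \frac{52}{49} + 2245 = \frac{110057}{49}$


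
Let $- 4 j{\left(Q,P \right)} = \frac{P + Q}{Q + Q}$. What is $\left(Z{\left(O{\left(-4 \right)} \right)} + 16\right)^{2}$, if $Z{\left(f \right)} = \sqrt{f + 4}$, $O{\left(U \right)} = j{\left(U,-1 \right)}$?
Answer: $\frac{\left(128 + \sqrt{246}\right)^{2}}{64} \approx 322.58$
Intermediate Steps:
$j{\left(Q,P \right)} = - \frac{P + Q}{8 Q}$ ($j{\left(Q,P \right)} = - \frac{\left(P + Q\right) \frac{1}{Q + Q}}{4} = - \frac{\left(P + Q\right) \frac{1}{2 Q}}{4} = - \frac{\frac{1}{2} \frac{1}{Q} \left(P + Q\right)}{4} = - \frac{P + Q}{8 Q}$)
$O{\left(U \right)} = \frac{1 - U}{8 U}$ ($O{\left(U \right)} = \frac{\left(-1\right) \left(-1\right) - U}{8 U} = \frac{1 - U}{8 U}$)
$Z{\left(f \right)} = \sqrt{4 + f}$
$\left(Z{\left(O{\left(-4 \right)} \right)} + 16\right)^{2} = \left(\sqrt{4 + \frac{1 - -4}{8 \left(-4\right)}} + 16\right)^{2} = \left(\sqrt{4 + \frac{1}{8} \left(- \frac{1}{4}\right) \left(1 + 4\right)} + 16\right)^{2} = \left(\sqrt{4 + \frac{1}{8} \left(- \frac{1}{4}\right) 5} + 16\right)^{2} = \left(\sqrt{4 - \frac{5}{32}} + 16\right)^{2} = \left(\sqrt{\frac{123}{32}} + 16\right)^{2} = \left(\frac{\sqrt{246}}{8} + 16\right)^{2} = \left(16 + \frac{\sqrt{246}}{8}\right)^{2}$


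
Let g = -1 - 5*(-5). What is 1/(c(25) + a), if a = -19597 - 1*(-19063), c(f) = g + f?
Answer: -1/485 ≈ -0.0020619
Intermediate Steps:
g = 24 (g = -1 + 25 = 24)
c(f) = 24 + f
a = -534 (a = -19597 + 19063 = -534)
1/(c(25) + a) = 1/((24 + 25) - 534) = 1/(49 - 534) = 1/(-485) = -1/485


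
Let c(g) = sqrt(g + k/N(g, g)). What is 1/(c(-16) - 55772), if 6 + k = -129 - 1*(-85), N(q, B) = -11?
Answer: -306746/17107837975 - 3*I*sqrt(154)/34215675950 ≈ -1.793e-5 - 1.0881e-9*I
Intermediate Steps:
k = -50 (k = -6 + (-129 - 1*(-85)) = -6 + (-129 + 85) = -6 - 44 = -50)
c(g) = sqrt(50/11 + g) (c(g) = sqrt(g - 50/(-11)) = sqrt(g - 50*(-1/11)) = sqrt(g + 50/11) = sqrt(50/11 + g))
1/(c(-16) - 55772) = 1/(sqrt(550 + 121*(-16))/11 - 55772) = 1/(sqrt(550 - 1936)/11 - 55772) = 1/(sqrt(-1386)/11 - 55772) = 1/((3*I*sqrt(154))/11 - 55772) = 1/(3*I*sqrt(154)/11 - 55772) = 1/(-55772 + 3*I*sqrt(154)/11)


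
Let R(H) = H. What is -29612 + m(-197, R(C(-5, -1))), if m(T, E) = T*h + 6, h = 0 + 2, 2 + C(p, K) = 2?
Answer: -30000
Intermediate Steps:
C(p, K) = 0 (C(p, K) = -2 + 2 = 0)
h = 2
m(T, E) = 6 + 2*T (m(T, E) = T*2 + 6 = 2*T + 6 = 6 + 2*T)
-29612 + m(-197, R(C(-5, -1))) = -29612 + (6 + 2*(-197)) = -29612 + (6 - 394) = -29612 - 388 = -30000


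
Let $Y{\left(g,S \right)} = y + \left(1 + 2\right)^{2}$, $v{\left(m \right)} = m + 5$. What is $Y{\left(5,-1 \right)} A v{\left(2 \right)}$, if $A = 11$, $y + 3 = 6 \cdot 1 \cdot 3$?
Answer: $1848$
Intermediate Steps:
$y = 15$ ($y = -3 + 6 \cdot 1 \cdot 3 = -3 + 6 \cdot 3 = -3 + 18 = 15$)
$v{\left(m \right)} = 5 + m$
$Y{\left(g,S \right)} = 24$ ($Y{\left(g,S \right)} = 15 + \left(1 + 2\right)^{2} = 15 + 3^{2} = 15 + 9 = 24$)
$Y{\left(5,-1 \right)} A v{\left(2 \right)} = 24 \cdot 11 \left(5 + 2\right) = 264 \cdot 7 = 1848$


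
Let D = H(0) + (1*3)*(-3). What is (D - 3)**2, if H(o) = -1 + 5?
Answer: 64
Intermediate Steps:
H(o) = 4
D = -5 (D = 4 + (1*3)*(-3) = 4 + 3*(-3) = 4 - 9 = -5)
(D - 3)**2 = (-5 - 3)**2 = (-8)**2 = 64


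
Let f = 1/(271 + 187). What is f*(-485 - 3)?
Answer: -244/229 ≈ -1.0655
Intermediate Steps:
f = 1/458 ≈ 0.0021834
f*(-485 - 3) = (-485 - 3)/458 = (1/458)*(-488) = -244/229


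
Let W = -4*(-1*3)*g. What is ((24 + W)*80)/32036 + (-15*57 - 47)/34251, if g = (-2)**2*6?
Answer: 206502122/274316259 ≈ 0.75279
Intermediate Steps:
g = 24 (g = 4*6 = 24)
W = 288 (W = -4*(-1*3)*24 = -(-12)*24 = -4*(-72) = 288)
((24 + W)*80)/32036 + (-15*57 - 47)/34251 = ((24 + 288)*80)/32036 + (-15*57 - 47)/34251 = (312*80)*(1/32036) + (-855 - 47)*(1/34251) = 24960*(1/32036) - 902*1/34251 = 6240/8009 - 902/34251 = 206502122/274316259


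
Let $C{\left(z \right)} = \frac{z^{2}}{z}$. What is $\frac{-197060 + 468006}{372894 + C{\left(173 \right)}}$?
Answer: $\frac{270946}{373067} \approx 0.72627$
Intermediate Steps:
$C{\left(z \right)} = z$
$\frac{-197060 + 468006}{372894 + C{\left(173 \right)}} = \frac{-197060 + 468006}{372894 + 173} = \frac{270946}{373067}$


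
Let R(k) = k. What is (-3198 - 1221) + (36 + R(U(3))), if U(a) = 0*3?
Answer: -4383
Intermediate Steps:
U(a) = 0
(-3198 - 1221) + (36 + R(U(3))) = (-3198 - 1221) + (36 + 0) = -4419 + 36 = -4383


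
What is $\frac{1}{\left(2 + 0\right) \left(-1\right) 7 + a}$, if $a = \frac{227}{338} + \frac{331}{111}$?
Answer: $- \frac{37518}{388177} \approx -0.096652$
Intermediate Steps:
$a = \frac{137075}{37518}$ ($a = 227 \cdot \frac{1}{338} + 331 \cdot \frac{1}{111} = \frac{227}{338} + \frac{331}{111} = \frac{137075}{37518} \approx 3.6536$)
$\frac{1}{\left(2 + 0\right) \left(-1\right) 7 + a} = \frac{1}{\left(2 + 0\right) \left(-1\right) 7 + \frac{137075}{37518}} = \frac{1}{2 \left(-1\right) 7 + \frac{137075}{37518}} = \frac{1}{\left(-2\right) 7 + \frac{137075}{37518}} = \frac{1}{-14 + \frac{137075}{37518}} = \frac{1}{- \frac{388177}{37518}} = - \frac{37518}{388177}$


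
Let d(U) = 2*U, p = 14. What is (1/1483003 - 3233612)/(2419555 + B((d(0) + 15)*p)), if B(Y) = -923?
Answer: -4795456296835/3586838511896 ≈ -1.3370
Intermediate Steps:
(1/1483003 - 3233612)/(2419555 + B((d(0) + 15)*p)) = (1/1483003 - 3233612)/(2419555 - 923) = (1/1483003 - 3233612)/2418632 = -4795456296835/1483003*1/2418632 = -4795456296835/3586838511896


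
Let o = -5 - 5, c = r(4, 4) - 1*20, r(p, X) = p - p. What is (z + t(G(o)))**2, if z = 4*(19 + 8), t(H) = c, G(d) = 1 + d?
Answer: 7744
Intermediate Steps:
r(p, X) = 0
c = -20 (c = 0 - 1*20 = 0 - 20 = -20)
o = -10
t(H) = -20
z = 108 (z = 4*27 = 108)
(z + t(G(o)))**2 = (108 - 20)**2 = 88**2 = 7744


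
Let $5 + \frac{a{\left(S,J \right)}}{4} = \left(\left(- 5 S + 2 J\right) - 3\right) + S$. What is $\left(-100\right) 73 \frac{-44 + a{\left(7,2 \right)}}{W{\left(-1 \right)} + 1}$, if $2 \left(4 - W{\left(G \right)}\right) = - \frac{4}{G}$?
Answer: $\frac{1255600}{3} \approx 4.1853 \cdot 10^{5}$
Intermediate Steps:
$W{\left(G \right)} = 4 + \frac{2}{G}$ ($W{\left(G \right)} = 4 - \frac{\left(-4\right) \frac{1}{G}}{2} = 4 + \frac{2}{G}$)
$a{\left(S,J \right)} = -32 - 16 S + 8 J$ ($a{\left(S,J \right)} = -20 + 4 \left(\left(\left(- 5 S + 2 J\right) - 3\right) + S\right) = -20 + 4 \left(\left(-3 - 5 S + 2 J\right) + S\right) = -20 + 4 \left(-3 - 4 S + 2 J\right) = -20 - \left(12 - 8 J + 16 S\right) = -32 - 16 S + 8 J$)
$\left(-100\right) 73 \frac{-44 + a{\left(7,2 \right)}}{W{\left(-1 \right)} + 1} = \left(-100\right) 73 \frac{-44 - 128}{\left(4 + \frac{2}{-1}\right) + 1} = - 7300 \frac{-44 - 128}{\left(4 + 2 \left(-1\right)\right) + 1} = - 7300 \frac{-44 - 128}{\left(4 - 2\right) + 1} = - 7300 \left(- \frac{172}{2 + 1}\right) = - 7300 \left(- \frac{172}{3}\right) = - 7300 \left(\left(-172\right) \frac{1}{3}\right) = \left(-7300\right) \left(- \frac{172}{3}\right) = \frac{1255600}{3}$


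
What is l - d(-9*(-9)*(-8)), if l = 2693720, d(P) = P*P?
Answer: 2273816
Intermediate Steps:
d(P) = P²
l - d(-9*(-9)*(-8)) = 2693720 - (-9*(-9)*(-8))² = 2693720 - (81*(-8))² = 2693720 - 1*(-648)² = 2693720 - 1*419904 = 2693720 - 419904 = 2273816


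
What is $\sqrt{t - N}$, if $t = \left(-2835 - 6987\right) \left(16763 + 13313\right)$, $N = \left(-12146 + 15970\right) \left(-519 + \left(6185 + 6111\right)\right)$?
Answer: $2 i \sqrt{85110430} \approx 18451.0 i$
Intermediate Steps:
$N = 45035248$ ($N = 3824 \left(-519 + 12296\right) = 3824 \cdot 11777 = 45035248$)
$t = -295406472$ ($t = \left(-9822\right) 30076 = -295406472$)
$\sqrt{t - N} = \sqrt{-295406472 - 45035248} = \sqrt{-340441720} = 2 i \sqrt{85110430}$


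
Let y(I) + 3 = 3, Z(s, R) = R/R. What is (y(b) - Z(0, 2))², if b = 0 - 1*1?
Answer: 1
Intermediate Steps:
Z(s, R) = 1
b = -1 (b = 0 - 1 = -1)
y(I) = 0 (y(I) = -3 + 3 = 0)
(y(b) - Z(0, 2))² = (0 - 1*1)² = (0 - 1)² = (-1)² = 1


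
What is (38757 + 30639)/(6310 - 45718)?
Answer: -5783/3284 ≈ -1.7610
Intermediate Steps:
(38757 + 30639)/(6310 - 45718) = 69396/(-39408) = 69396*(-1/39408) = -5783/3284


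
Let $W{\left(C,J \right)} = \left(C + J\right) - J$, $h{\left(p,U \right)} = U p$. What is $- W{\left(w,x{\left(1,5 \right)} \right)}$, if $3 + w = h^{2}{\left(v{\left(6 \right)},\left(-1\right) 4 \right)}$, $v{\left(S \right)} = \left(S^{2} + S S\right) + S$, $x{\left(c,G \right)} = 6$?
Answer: $-97341$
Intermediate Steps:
$v{\left(S \right)} = S + 2 S^{2}$ ($v{\left(S \right)} = \left(S^{2} + S^{2}\right) + S = 2 S^{2} + S = S + 2 S^{2}$)
$w = 97341$ ($w = -3 + \left(\left(-1\right) 4 \cdot 6 \left(1 + 2 \cdot 6\right)\right)^{2} = -3 + \left(- 4 \cdot 6 \left(1 + 12\right)\right)^{2} = -3 + \left(- 4 \cdot 6 \cdot 13\right)^{2} = -3 + \left(\left(-4\right) 78\right)^{2} = -3 + \left(-312\right)^{2} = -3 + 97344 = 97341$)
$W{\left(C,J \right)} = C$
$- W{\left(w,x{\left(1,5 \right)} \right)} = \left(-1\right) 97341 = -97341$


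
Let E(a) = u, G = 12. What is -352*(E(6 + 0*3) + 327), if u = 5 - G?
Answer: -112640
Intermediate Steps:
u = -7 (u = 5 - 1*12 = 5 - 12 = -7)
E(a) = -7
-352*(E(6 + 0*3) + 327) = -352*(-7 + 327) = -352*320 = -112640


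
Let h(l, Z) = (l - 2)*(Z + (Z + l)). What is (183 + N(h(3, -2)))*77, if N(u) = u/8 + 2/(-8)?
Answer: 112497/8 ≈ 14062.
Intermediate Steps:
h(l, Z) = (-2 + l)*(l + 2*Z)
N(u) = -¼ + u/8 (N(u) = u*(⅛) + 2*(-⅛) = u/8 - ¼ = -¼ + u/8)
(183 + N(h(3, -2)))*77 = (183 + (-¼ + (3² - 4*(-2) - 2*3 + 2*(-2)*3)/8))*77 = (183 + (-¼ + (9 + 8 - 6 - 12)/8))*77 = (183 + (-¼ + (⅛)*(-1)))*77 = (183 + (-¼ - ⅛))*77 = (183 - 3/8)*77 = (1461/8)*77 = 112497/8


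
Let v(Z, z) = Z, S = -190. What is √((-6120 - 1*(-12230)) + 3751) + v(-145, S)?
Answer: -145 + √9861 ≈ -45.697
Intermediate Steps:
√((-6120 - 1*(-12230)) + 3751) + v(-145, S) = √((-6120 - 1*(-12230)) + 3751) - 145 = √((-6120 + 12230) + 3751) - 145 = √(6110 + 3751) - 145 = √9861 - 145 = -145 + √9861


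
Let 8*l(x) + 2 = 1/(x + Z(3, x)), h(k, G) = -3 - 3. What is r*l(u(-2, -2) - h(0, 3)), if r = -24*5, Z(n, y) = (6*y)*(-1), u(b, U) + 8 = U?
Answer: 117/4 ≈ 29.250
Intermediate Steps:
u(b, U) = -8 + U
Z(n, y) = -6*y
h(k, G) = -6
r = -120
l(x) = -¼ - 1/(40*x) (l(x) = -¼ + 1/(8*(x - 6*x)) = -¼ + 1/(8*((-5*x))) = -¼ + (-1/(5*x))/8 = -¼ - 1/(40*x))
r*l(u(-2, -2) - h(0, 3)) = -3*(-1 - 10*((-8 - 2) - 1*(-6)))/((-8 - 2) - 1*(-6)) = -3*(-1 - 10*(-10 + 6))/(-10 + 6) = -3*(-1 - 10*(-4))/(-4) = -3*(-1)*(-1 + 40)/4 = -3*(-1)*39/4 = -120*(-39/160) = 117/4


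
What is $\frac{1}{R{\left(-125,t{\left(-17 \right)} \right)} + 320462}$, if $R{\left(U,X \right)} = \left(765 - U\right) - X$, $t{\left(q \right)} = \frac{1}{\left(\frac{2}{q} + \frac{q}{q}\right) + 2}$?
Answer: $\frac{49}{15746231} \approx 3.1119 \cdot 10^{-6}$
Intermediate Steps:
$t{\left(q \right)} = \frac{1}{3 + \frac{2}{q}}$ ($t{\left(q \right)} = \frac{1}{\left(\frac{2}{q} + 1\right) + 2} = \frac{1}{\left(1 + \frac{2}{q}\right) + 2} = \frac{1}{3 + \frac{2}{q}}$)
$R{\left(U,X \right)} = 765 - U - X$
$\frac{1}{R{\left(-125,t{\left(-17 \right)} \right)} + 320462} = \frac{1}{\left(765 - -125 - - \frac{17}{2 + 3 \left(-17\right)}\right) + 320462} = \frac{1}{\left(765 + 125 - - \frac{17}{2 - 51}\right) + 320462} = \frac{1}{\left(765 + 125 - - \frac{17}{-49}\right) + 320462} = \frac{1}{\left(765 + 125 - \left(-17\right) \left(- \frac{1}{49}\right)\right) + 320462} = \frac{1}{\left(765 + 125 - \frac{17}{49}\right) + 320462} = \frac{1}{\frac{43593}{49} + 320462} = \frac{1}{\frac{15746231}{49}} = \frac{49}{15746231}$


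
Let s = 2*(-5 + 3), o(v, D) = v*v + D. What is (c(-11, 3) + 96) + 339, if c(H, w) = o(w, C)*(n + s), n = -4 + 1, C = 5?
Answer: 337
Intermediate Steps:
o(v, D) = D + v² (o(v, D) = v² + D = D + v²)
n = -3
s = -4 (s = 2*(-2) = -4)
c(H, w) = -35 - 7*w² (c(H, w) = (5 + w²)*(-3 - 4) = (5 + w²)*(-7) = -35 - 7*w²)
(c(-11, 3) + 96) + 339 = ((-35 - 7*3²) + 96) + 339 = ((-35 - 7*9) + 96) + 339 = ((-35 - 63) + 96) + 339 = (-98 + 96) + 339 = -2 + 339 = 337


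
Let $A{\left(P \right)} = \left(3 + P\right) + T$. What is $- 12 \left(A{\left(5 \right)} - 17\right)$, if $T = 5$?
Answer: $48$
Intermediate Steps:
$A{\left(P \right)} = 8 + P$ ($A{\left(P \right)} = \left(3 + P\right) + 5 = 8 + P$)
$- 12 \left(A{\left(5 \right)} - 17\right) = - 12 \left(\left(8 + 5\right) - 17\right) = - 12 \left(13 - 17\right) = \left(-12\right) \left(-4\right) = 48$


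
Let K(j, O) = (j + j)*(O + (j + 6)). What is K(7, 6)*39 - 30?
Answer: 10344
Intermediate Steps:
K(j, O) = 2*j*(6 + O + j) (K(j, O) = (2*j)*(O + (6 + j)) = (2*j)*(6 + O + j) = 2*j*(6 + O + j))
K(7, 6)*39 - 30 = (2*7*(6 + 6 + 7))*39 - 30 = (2*7*19)*39 - 30 = 266*39 - 30 = 10374 - 30 = 10344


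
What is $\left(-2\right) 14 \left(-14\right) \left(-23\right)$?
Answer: $-9016$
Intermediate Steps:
$\left(-2\right) 14 \left(-14\right) \left(-23\right) = \left(-28\right) \left(-14\right) \left(-23\right) = 392 \left(-23\right) = -9016$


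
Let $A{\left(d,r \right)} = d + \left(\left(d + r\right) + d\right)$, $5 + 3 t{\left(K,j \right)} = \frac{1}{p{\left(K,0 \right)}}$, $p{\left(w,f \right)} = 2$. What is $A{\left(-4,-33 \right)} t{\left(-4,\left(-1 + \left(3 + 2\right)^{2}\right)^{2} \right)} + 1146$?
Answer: $\frac{2427}{2} \approx 1213.5$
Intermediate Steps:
$t{\left(K,j \right)} = - \frac{3}{2}$ ($t{\left(K,j \right)} = - \frac{5}{3} + \frac{1}{3 \cdot 2} = - \frac{5}{3} + \frac{1}{3} \cdot \frac{1}{2} = - \frac{5}{3} + \frac{1}{6} = - \frac{3}{2}$)
$A{\left(d,r \right)} = r + 3 d$ ($A{\left(d,r \right)} = d + \left(r + 2 d\right) = r + 3 d$)
$A{\left(-4,-33 \right)} t{\left(-4,\left(-1 + \left(3 + 2\right)^{2}\right)^{2} \right)} + 1146 = \left(-33 + 3 \left(-4\right)\right) \left(- \frac{3}{2}\right) + 1146 = \left(-33 - 12\right) \left(- \frac{3}{2}\right) + 1146 = \left(-45\right) \left(- \frac{3}{2}\right) + 1146 = \frac{135}{2} + 1146 = \frac{2427}{2}$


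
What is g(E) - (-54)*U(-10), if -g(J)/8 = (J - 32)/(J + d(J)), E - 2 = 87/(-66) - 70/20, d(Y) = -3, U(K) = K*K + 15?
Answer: 49297/8 ≈ 6162.1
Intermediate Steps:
U(K) = 15 + K² (U(K) = K² + 15 = 15 + K²)
E = -31/11 (E = 2 + (87/(-66) - 70/20) = 2 + (87*(-1/66) - 70*1/20) = 2 + (-29/22 - 7/2) = 2 - 53/11 = -31/11 ≈ -2.8182)
g(J) = -8*(-32 + J)/(-3 + J) (g(J) = -8*(J - 32)/(J - 3) = -8*(-32 + J)/(-3 + J))
g(E) - (-54)*U(-10) = 8*(32 - 1*(-31/11))/(-3 - 31/11) - (-54)*(15 + (-10)²) = 8*(32 + 31/11)/(-64/11) - (-54)*(15 + 100) = 8*(-11/64)*(383/11) - (-54)*115 = -383/8 - 1*(-6210) = -383/8 + 6210 = 49297/8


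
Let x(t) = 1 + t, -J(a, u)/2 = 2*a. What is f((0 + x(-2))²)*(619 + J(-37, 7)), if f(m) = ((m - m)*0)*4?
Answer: 0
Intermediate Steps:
J(a, u) = -4*a
f(m) = 0 (f(m) = (0*0)*4 = 0*4 = 0)
f((0 + x(-2))²)*(619 + J(-37, 7)) = 0*(619 - 4*(-37)) = 0*(619 + 148) = 0*767 = 0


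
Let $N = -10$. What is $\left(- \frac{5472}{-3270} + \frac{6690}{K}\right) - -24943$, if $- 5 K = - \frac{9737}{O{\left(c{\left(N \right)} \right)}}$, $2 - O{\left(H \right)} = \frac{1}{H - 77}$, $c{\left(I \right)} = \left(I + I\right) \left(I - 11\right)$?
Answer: $\frac{45416435378227}{1820186095} \approx 24952.0$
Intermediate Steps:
$c{\left(I \right)} = 2 I \left(-11 + I\right)$
$O{\left(H \right)} = 2 - \frac{1}{-77 + H}$ ($O{\left(H \right)} = 2 - \frac{1}{H - 77} = 2 - \frac{1}{-77 + H}$)
$K = \frac{3339791}{3425}$ ($K = - \frac{\left(-9737\right) \frac{1}{\frac{1}{-77 + 2 \left(-10\right) \left(-11 - 10\right)} \left(-155 + 2 \cdot 2 \left(-10\right) \left(-11 - 10\right)\right)}}{5} = - \frac{\left(-9737\right) \frac{1}{\frac{1}{-77 + 2 \left(-10\right) \left(-21\right)} \left(-155 + 2 \cdot 2 \left(-10\right) \left(-21\right)\right)}}{5} = - \frac{\left(-9737\right) \frac{1}{\frac{1}{-77 + 420} \left(-155 + 2 \cdot 420\right)}}{5} = - \frac{\left(-9737\right) \frac{1}{\frac{1}{343} \left(-155 + 840\right)}}{5} = - \frac{\left(-9737\right) \frac{1}{\frac{1}{343} \cdot 685}}{5} = - \frac{\left(-9737\right) \frac{1}{\frac{685}{343}}}{5} = - \frac{\left(-9737\right) \frac{343}{685}}{5} = \left(- \frac{1}{5}\right) \left(- \frac{3339791}{685}\right) = \frac{3339791}{3425} \approx 975.12$)
$\left(- \frac{5472}{-3270} + \frac{6690}{K}\right) - -24943 = \left(- \frac{5472}{-3270} + \frac{6690}{\frac{3339791}{3425}}\right) - -24943 = \left(\left(-5472\right) \left(- \frac{1}{3270}\right) + 6690 \cdot \frac{3425}{3339791}\right) + 24943 = \left(\frac{912}{545} + \frac{22913250}{3339791}\right) + 24943 = \frac{15533610642}{1820186095} + 24943 = \frac{45416435378227}{1820186095}$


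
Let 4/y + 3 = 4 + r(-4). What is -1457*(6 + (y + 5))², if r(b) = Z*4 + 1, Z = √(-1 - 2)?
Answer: 1457*(-1283*I - 572*√3)/(4*√3 + 11*I) ≈ -1.8085e+5 + 17322.0*I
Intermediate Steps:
Z = I*√3 (Z = √(-3) = I*√3 ≈ 1.732*I)
r(b) = 1 + 4*I*√3 (r(b) = (I*√3)*4 + 1 = 4*I*√3 + 1 = 1 + 4*I*√3)
y = 4/(2 + 4*I*√3) (y = 4/(-3 + (4 + (1 + 4*I*√3))) = 4/(-3 + (5 + 4*I*√3)) = 4/(2 + 4*I*√3) ≈ 0.15385 - 0.53294*I)
-1457*(6 + (y + 5))² = -1457*(6 + ((2/13 - 4*I*√3/13) + 5))² = -1457*(6 + (67/13 - 4*I*√3/13))² = -1457*(145/13 - 4*I*√3/13)²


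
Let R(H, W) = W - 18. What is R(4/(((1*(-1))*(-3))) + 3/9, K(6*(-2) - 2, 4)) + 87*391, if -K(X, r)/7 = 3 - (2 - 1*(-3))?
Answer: 34013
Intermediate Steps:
K(X, r) = 14 (K(X, r) = -7*(3 - (2 - 1*(-3))) = -7*(3 - (2 + 3)) = -7*(3 - 1*5) = -7*(3 - 5) = -7*(-2) = 14)
R(H, W) = -18 + W
R(4/(((1*(-1))*(-3))) + 3/9, K(6*(-2) - 2, 4)) + 87*391 = (-18 + 14) + 87*391 = -4 + 34017 = 34013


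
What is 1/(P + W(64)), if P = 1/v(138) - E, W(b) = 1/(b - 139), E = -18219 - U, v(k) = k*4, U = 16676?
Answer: 4600/160516947 ≈ 2.8657e-5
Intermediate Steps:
v(k) = 4*k
E = -34895 (E = -18219 - 1*16676 = -18219 - 16676 = -34895)
W(b) = 1/(-139 + b)
P = 19262041/552 (P = 1/(4*138) - 1*(-34895) = 1/552 + 34895 = 19262041/552 ≈ 34895.)
1/(P + W(64)) = 1/(19262041/552 + 1/(-139 + 64)) = 1/(19262041/552 + 1/(-75)) = 1/(19262041/552 - 1/75) = 1/(160516947/4600) = 4600/160516947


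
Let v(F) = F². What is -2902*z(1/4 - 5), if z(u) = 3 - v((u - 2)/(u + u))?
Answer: -5227953/722 ≈ -7240.9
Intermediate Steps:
z(u) = 3 - (-2 + u)²/(4*u²) (z(u) = 3 - ((u - 2)/(u + u))² = 3 - ((-2 + u)/((2*u)))² = 3 - ((-2 + u)*(1/(2*u)))² = 3 - ((-2 + u)/(2*u))² = 3 - (-2 + u)²/(4*u²))
-2902*z(1/4 - 5) = -2902*(3 - (-2 + (1/4 - 5))²/(4*(1/4 - 5)²)) = -2902*(3 - (-2 + (1*(¼) - 5))²/(4*(1*(¼) - 5)²)) = -2902*(3 - (-2 + (¼ - 5))²/(4*(¼ - 5)²)) = -2902*(3 - (-2 - 19/4)²/(4*(-19/4)²)) = -2902*(3 - ¼*16/361*(-27/4)²) = -2902*(3 - ¼*16/361*729/16) = -2902*(3 - 729/1444) = -2902*3603/1444 = -5227953/722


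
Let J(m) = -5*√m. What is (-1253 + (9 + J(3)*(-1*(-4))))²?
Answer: 1548736 + 49760*√3 ≈ 1.6349e+6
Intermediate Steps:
(-1253 + (9 + J(3)*(-1*(-4))))² = (-1253 + (9 + (-5*√3)*(-1*(-4))))² = (-1253 + (9 - 5*√3*4))² = (-1253 + (9 - 20*√3))² = (-1244 - 20*√3)²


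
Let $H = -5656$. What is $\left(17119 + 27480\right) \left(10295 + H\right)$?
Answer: $206894761$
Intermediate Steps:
$\left(17119 + 27480\right) \left(10295 + H\right) = \left(17119 + 27480\right) \left(10295 - 5656\right) = 44599 \cdot 4639 = 206894761$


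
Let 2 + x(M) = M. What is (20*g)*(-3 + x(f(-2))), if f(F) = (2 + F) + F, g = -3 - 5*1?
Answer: 1120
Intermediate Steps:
g = -8 (g = -3 - 5 = -8)
f(F) = 2 + 2*F
x(M) = -2 + M
(20*g)*(-3 + x(f(-2))) = (20*(-8))*(-3 + (-2 + (2 + 2*(-2)))) = -160*(-3 + (-2 + (2 - 4))) = -160*(-3 + (-2 - 2)) = -160*(-3 - 4) = -160*(-7) = 1120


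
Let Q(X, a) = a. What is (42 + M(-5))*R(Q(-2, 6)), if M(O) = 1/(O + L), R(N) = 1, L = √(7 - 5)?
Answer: 961/23 - √2/23 ≈ 41.721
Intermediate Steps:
L = √2 ≈ 1.4142
M(O) = 1/(O + √2)
(42 + M(-5))*R(Q(-2, 6)) = (42 + 1/(-5 + √2))*1 = 42 + 1/(-5 + √2)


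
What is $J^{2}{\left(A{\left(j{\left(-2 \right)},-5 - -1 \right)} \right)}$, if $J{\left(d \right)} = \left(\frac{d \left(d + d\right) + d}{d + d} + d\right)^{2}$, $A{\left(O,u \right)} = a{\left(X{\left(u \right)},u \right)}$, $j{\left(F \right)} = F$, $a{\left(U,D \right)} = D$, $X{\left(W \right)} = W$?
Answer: $\frac{50625}{16} \approx 3164.1$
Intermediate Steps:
$A{\left(O,u \right)} = u$
$J{\left(d \right)} = \left(d + \frac{d + 2 d^{2}}{2 d}\right)^{2}$ ($J{\left(d \right)} = \left(\frac{d 2 d + d}{2 d} + d\right)^{2} = \left(\left(2 d^{2} + d\right) \frac{1}{2 d} + d\right)^{2} = \left(\left(d + 2 d^{2}\right) \frac{1}{2 d} + d\right)^{2} = \left(\frac{d + 2 d^{2}}{2 d} + d\right)^{2} = \left(d + \frac{d + 2 d^{2}}{2 d}\right)^{2}$)
$J^{2}{\left(A{\left(j{\left(-2 \right)},-5 - -1 \right)} \right)} = \left(\frac{\left(1 + 4 \left(-5 - -1\right)\right)^{2}}{4}\right)^{2} = \left(\frac{\left(1 + 4 \left(-5 + 1\right)\right)^{2}}{4}\right)^{2} = \left(\frac{\left(1 + 4 \left(-4\right)\right)^{2}}{4}\right)^{2} = \left(\frac{\left(1 - 16\right)^{2}}{4}\right)^{2} = \left(\frac{\left(-15\right)^{2}}{4}\right)^{2} = \left(\frac{1}{4} \cdot 225\right)^{2} = \left(\frac{225}{4}\right)^{2} = \frac{50625}{16}$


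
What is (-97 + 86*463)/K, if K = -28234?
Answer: -39721/28234 ≈ -1.4068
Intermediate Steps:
(-97 + 86*463)/K = (-97 + 86*463)/(-28234) = (-97 + 39818)*(-1/28234) = 39721*(-1/28234) = -39721/28234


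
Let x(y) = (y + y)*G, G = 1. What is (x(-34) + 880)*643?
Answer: 522116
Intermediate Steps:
x(y) = 2*y (x(y) = (y + y)*1 = (2*y)*1 = 2*y)
(x(-34) + 880)*643 = (2*(-34) + 880)*643 = (-68 + 880)*643 = 812*643 = 522116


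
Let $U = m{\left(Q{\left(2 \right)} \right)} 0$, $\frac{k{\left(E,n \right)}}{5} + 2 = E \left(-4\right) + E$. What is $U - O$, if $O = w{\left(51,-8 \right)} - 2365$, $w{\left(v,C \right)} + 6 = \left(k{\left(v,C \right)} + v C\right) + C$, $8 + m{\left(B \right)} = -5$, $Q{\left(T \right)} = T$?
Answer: $3562$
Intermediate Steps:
$m{\left(B \right)} = -13$ ($m{\left(B \right)} = -8 - 5 = -13$)
$k{\left(E,n \right)} = -10 - 15 E$ ($k{\left(E,n \right)} = -10 + 5 \left(E \left(-4\right) + E\right) = -10 + 5 \left(- 4 E + E\right) = -10 + 5 \left(- 3 E\right) = -10 - 15 E$)
$U = 0$ ($U = \left(-13\right) 0 = 0$)
$w{\left(v,C \right)} = -16 + C - 15 v + C v$ ($w{\left(v,C \right)} = -6 - \left(10 - C + 15 v - v C\right) = -6 - \left(10 - C + 15 v - C v\right) = -6 + \left(-10 + C - 15 v + C v\right) = -16 + C - 15 v + C v$)
$O = -3562$ ($O = \left(-16 - 8 - 765 - 408\right) - 2365 = -1197 - 2365 = -3562$)
$U - O = 0 - -3562 = 0 + 3562 = 3562$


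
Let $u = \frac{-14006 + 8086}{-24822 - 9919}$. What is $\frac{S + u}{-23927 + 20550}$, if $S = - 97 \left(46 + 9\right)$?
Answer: $\frac{185337315}{117320357} \approx 1.5798$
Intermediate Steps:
$S = -5335$ ($S = \left(-97\right) 55 = -5335$)
$u = \frac{5920}{34741}$ ($u = - \frac{5920}{-34741} = \left(-5920\right) \left(- \frac{1}{34741}\right) = \frac{5920}{34741} \approx 0.1704$)
$\frac{S + u}{-23927 + 20550} = \frac{-5335 + \frac{5920}{34741}}{-23927 + 20550} = - \frac{185337315}{34741 \left(-3377\right)} = \left(- \frac{185337315}{34741}\right) \left(- \frac{1}{3377}\right) = \frac{185337315}{117320357}$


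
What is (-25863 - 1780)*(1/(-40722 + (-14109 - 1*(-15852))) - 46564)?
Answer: 50172546913951/38979 ≈ 1.2872e+9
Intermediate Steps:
(-25863 - 1780)*(1/(-40722 + (-14109 - 1*(-15852))) - 46564) = -27643*(1/(-40722 + (-14109 + 15852)) - 46564) = -27643*(1/(-40722 + 1743) - 46564) = -27643*(1/(-38979) - 46564) = -27643*(-1/38979 - 46564) = -27643*(-1815018157/38979) = 50172546913951/38979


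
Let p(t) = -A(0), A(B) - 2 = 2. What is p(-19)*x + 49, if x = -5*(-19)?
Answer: -331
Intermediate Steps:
x = 95
A(B) = 4 (A(B) = 2 + 2 = 4)
p(t) = -4 (p(t) = -1*4 = -4)
p(-19)*x + 49 = -4*95 + 49 = -380 + 49 = -331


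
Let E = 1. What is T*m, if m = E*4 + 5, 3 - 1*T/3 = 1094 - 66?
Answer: -27675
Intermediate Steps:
T = -3075 (T = 9 - 3*(1094 - 66) = 9 - 3*1028 = 9 - 3084 = -3075)
m = 9 (m = 1*4 + 5 = 4 + 5 = 9)
T*m = -3075*9 = -27675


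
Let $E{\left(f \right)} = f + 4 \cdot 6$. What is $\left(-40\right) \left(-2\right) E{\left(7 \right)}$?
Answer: $2480$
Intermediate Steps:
$E{\left(f \right)} = 24 + f$ ($E{\left(f \right)} = f + 24 = 24 + f$)
$\left(-40\right) \left(-2\right) E{\left(7 \right)} = \left(-40\right) \left(-2\right) \left(24 + 7\right) = 80 \cdot 31 = 2480$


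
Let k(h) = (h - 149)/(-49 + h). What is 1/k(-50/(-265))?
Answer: 2587/7887 ≈ 0.32801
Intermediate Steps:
k(h) = (-149 + h)/(-49 + h)
1/k(-50/(-265)) = 1/((-149 - 50/(-265))/(-49 - 50/(-265))) = 1/((-149 - 50*(-1/265))/(-49 - 50*(-1/265))) = 1/((-149 + 10/53)/(-49 + 10/53)) = 1/(-7887/53/(-2587/53)) = 1/(-53/2587*(-7887/53)) = 1/(7887/2587) = 2587/7887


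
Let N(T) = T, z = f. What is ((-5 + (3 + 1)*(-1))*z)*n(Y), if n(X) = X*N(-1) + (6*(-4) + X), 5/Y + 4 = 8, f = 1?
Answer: 216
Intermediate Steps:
z = 1
Y = 5/4 (Y = 5/(-4 + 8) = 5/4 ≈ 1.2500)
n(X) = -24 (n(X) = X*(-1) + (6*(-4) + X) = -X + (-24 + X) = -24)
((-5 + (3 + 1)*(-1))*z)*n(Y) = ((-5 + (3 + 1)*(-1))*1)*(-24) = ((-5 + 4*(-1))*1)*(-24) = ((-5 - 4)*1)*(-24) = -9*1*(-24) = -9*(-24) = 216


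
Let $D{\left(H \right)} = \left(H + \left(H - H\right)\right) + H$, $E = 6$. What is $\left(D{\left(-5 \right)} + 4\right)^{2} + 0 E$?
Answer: $36$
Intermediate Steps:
$D{\left(H \right)} = 2 H$ ($D{\left(H \right)} = \left(H + 0\right) + H = H + H = 2 H$)
$\left(D{\left(-5 \right)} + 4\right)^{2} + 0 E = \left(2 \left(-5\right) + 4\right)^{2} + 0 \cdot 6 = \left(-10 + 4\right)^{2} + 0 = \left(-6\right)^{2} + 0 = 36 + 0 = 36$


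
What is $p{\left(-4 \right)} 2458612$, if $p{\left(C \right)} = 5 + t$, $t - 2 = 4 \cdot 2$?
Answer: $36879180$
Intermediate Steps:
$t = 10$ ($t = 2 + 4 \cdot 2 = 2 + 8 = 10$)
$p{\left(C \right)} = 15$ ($p{\left(C \right)} = 5 + 10 = 15$)
$p{\left(-4 \right)} 2458612 = 15 \cdot 2458612 = 36879180$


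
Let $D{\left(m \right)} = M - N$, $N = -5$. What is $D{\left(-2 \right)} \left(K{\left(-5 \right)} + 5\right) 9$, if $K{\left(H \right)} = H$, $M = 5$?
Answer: $0$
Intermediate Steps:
$D{\left(m \right)} = 10$ ($D{\left(m \right)} = 5 - -5 = 5 + 5 = 10$)
$D{\left(-2 \right)} \left(K{\left(-5 \right)} + 5\right) 9 = 10 \left(-5 + 5\right) 9 = 10 \cdot 0 \cdot 9 = 10 \cdot 0 = 0$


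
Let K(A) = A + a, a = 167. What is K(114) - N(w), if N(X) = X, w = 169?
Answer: 112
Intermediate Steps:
K(A) = 167 + A (K(A) = A + 167 = 167 + A)
K(114) - N(w) = (167 + 114) - 1*169 = 281 - 169 = 112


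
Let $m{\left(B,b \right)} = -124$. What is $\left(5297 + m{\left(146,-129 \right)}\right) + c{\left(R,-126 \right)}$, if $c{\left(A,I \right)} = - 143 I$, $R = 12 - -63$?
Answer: $23191$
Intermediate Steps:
$R = 75$ ($R = 12 + 63 = 75$)
$\left(5297 + m{\left(146,-129 \right)}\right) + c{\left(R,-126 \right)} = \left(5297 - 124\right) - -18018 = 5173 + 18018 = 23191$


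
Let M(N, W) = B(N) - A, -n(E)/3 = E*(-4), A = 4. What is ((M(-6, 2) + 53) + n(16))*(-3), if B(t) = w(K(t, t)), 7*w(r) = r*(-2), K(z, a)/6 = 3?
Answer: -4953/7 ≈ -707.57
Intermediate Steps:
K(z, a) = 18 (K(z, a) = 6*3 = 18)
w(r) = -2*r/7 (w(r) = (r*(-2))/7 = (-2*r)/7 = -2*r/7)
B(t) = -36/7 (B(t) = -2/7*18 = -36/7)
n(E) = 12*E (n(E) = -3*E*(-4) = -(-12)*E = 12*E)
M(N, W) = -64/7 (M(N, W) = -36/7 - 1*4 = -36/7 - 4 = -64/7)
((M(-6, 2) + 53) + n(16))*(-3) = ((-64/7 + 53) + 12*16)*(-3) = (307/7 + 192)*(-3) = (1651/7)*(-3) = -4953/7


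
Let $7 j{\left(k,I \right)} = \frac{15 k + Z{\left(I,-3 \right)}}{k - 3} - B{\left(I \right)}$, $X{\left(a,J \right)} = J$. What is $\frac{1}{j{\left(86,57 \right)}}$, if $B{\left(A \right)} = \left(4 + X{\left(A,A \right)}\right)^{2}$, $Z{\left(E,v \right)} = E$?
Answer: $- \frac{83}{43928} \approx -0.0018895$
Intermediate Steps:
$B{\left(A \right)} = \left(4 + A\right)^{2}$
$j{\left(k,I \right)} = - \frac{\left(4 + I\right)^{2}}{7} + \frac{I + 15 k}{7 \left(-3 + k\right)}$ ($j{\left(k,I \right)} = \frac{\frac{15 k + I}{k - 3} - \left(4 + I\right)^{2}}{7} = \frac{\frac{I + 15 k}{-3 + k} - \left(4 + I\right)^{2}}{7} = \frac{- \left(4 + I\right)^{2} + \frac{I + 15 k}{-3 + k}}{7} = - \frac{\left(4 + I\right)^{2}}{7} + \frac{I + 15 k}{7 \left(-3 + k\right)}$)
$\frac{1}{j{\left(86,57 \right)}} = \frac{1}{\frac{1}{7} \frac{1}{-3 + 86} \left(57 + 3 \left(4 + 57\right)^{2} + 15 \cdot 86 - 86 \left(4 + 57\right)^{2}\right)} = \frac{1}{\frac{1}{7} \cdot \frac{1}{83} \left(57 + 3 \cdot 61^{2} + 1290 - 86 \cdot 61^{2}\right)} = \frac{1}{\frac{1}{7} \cdot \frac{1}{83} \left(57 + 3 \cdot 3721 + 1290 - 86 \cdot 3721\right)} = \frac{1}{\frac{1}{7} \cdot \frac{1}{83} \left(57 + 11163 + 1290 - 320006\right)} = \frac{1}{\frac{1}{7} \cdot \frac{1}{83} \left(-307496\right)} = \frac{1}{- \frac{43928}{83}} = - \frac{83}{43928}$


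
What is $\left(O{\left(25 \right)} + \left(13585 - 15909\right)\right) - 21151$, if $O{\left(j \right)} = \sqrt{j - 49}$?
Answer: $-23475 + 2 i \sqrt{6} \approx -23475.0 + 4.899 i$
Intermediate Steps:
$O{\left(j \right)} = \sqrt{-49 + j}$
$\left(O{\left(25 \right)} + \left(13585 - 15909\right)\right) - 21151 = \left(\sqrt{-49 + 25} + \left(13585 - 15909\right)\right) - 21151 = \left(\sqrt{-24} - 2324\right) - 21151 = \left(2 i \sqrt{6} - 2324\right) - 21151 = \left(-2324 + 2 i \sqrt{6}\right) - 21151 = -23475 + 2 i \sqrt{6}$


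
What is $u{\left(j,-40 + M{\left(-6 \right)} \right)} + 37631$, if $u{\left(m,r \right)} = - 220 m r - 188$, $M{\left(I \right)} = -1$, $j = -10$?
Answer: $-52757$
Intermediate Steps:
$u{\left(m,r \right)} = -188 - 220 m r$ ($u{\left(m,r \right)} = - 220 m r - 188 = -188 - 220 m r$)
$u{\left(j,-40 + M{\left(-6 \right)} \right)} + 37631 = \left(-188 - - 2200 \left(-40 - 1\right)\right) + 37631 = \left(-188 - \left(-2200\right) \left(-41\right)\right) + 37631 = \left(-188 - 90200\right) + 37631 = -90388 + 37631 = -52757$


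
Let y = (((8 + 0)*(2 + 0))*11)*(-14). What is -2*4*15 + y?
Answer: -2584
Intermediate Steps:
y = -2464 (y = ((8*2)*11)*(-14) = (16*11)*(-14) = 176*(-14) = -2464)
-2*4*15 + y = -2*4*15 - 2464 = -8*15 - 2464 = -120 - 2464 = -2584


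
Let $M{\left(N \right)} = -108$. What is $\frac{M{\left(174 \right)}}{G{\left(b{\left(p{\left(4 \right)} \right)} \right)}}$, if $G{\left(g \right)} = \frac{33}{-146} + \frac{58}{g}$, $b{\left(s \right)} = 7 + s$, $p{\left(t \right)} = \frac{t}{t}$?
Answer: $- \frac{31536}{2051} \approx -15.376$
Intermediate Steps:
$p{\left(t \right)} = 1$
$G{\left(g \right)} = - \frac{33}{146} + \frac{58}{g}$ ($G{\left(g \right)} = 33 \left(- \frac{1}{146}\right) + \frac{58}{g} = - \frac{33}{146} + \frac{58}{g}$)
$\frac{M{\left(174 \right)}}{G{\left(b{\left(p{\left(4 \right)} \right)} \right)}} = - \frac{108}{- \frac{33}{146} + \frac{58}{7 + 1}} = - \frac{108}{- \frac{33}{146} + \frac{58}{8}} = - \frac{108}{- \frac{33}{146} + 58 \cdot \frac{1}{8}} = - \frac{108}{- \frac{33}{146} + \frac{29}{4}} = - \frac{108}{\frac{2051}{292}} = \left(-108\right) \frac{292}{2051} = - \frac{31536}{2051}$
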